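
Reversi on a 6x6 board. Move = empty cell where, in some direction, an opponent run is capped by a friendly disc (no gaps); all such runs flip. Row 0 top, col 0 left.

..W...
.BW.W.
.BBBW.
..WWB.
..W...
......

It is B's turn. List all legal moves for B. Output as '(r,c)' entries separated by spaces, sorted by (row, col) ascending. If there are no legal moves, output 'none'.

Answer: (0,1) (0,3) (0,4) (0,5) (1,3) (2,5) (3,1) (4,1) (4,3) (4,4) (5,2)

Derivation:
(0,1): flips 1 -> legal
(0,3): flips 1 -> legal
(0,4): flips 2 -> legal
(0,5): flips 1 -> legal
(1,3): flips 1 -> legal
(1,5): no bracket -> illegal
(2,5): flips 1 -> legal
(3,1): flips 2 -> legal
(3,5): no bracket -> illegal
(4,1): flips 1 -> legal
(4,3): flips 2 -> legal
(4,4): flips 1 -> legal
(5,1): no bracket -> illegal
(5,2): flips 2 -> legal
(5,3): no bracket -> illegal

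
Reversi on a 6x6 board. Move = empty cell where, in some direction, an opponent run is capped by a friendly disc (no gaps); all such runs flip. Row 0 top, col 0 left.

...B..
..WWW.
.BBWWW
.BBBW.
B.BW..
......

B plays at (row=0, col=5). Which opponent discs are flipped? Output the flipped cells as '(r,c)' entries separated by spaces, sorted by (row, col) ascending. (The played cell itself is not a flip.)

Dir NW: edge -> no flip
Dir N: edge -> no flip
Dir NE: edge -> no flip
Dir W: first cell '.' (not opp) -> no flip
Dir E: edge -> no flip
Dir SW: opp run (1,4) (2,3) capped by B -> flip
Dir S: first cell '.' (not opp) -> no flip
Dir SE: edge -> no flip

Answer: (1,4) (2,3)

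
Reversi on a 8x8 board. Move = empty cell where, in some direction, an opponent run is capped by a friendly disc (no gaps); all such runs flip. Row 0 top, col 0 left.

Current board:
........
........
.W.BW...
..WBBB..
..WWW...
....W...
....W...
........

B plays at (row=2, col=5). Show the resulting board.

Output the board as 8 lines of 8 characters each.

Place B at (2,5); scan 8 dirs for brackets.
Dir NW: first cell '.' (not opp) -> no flip
Dir N: first cell '.' (not opp) -> no flip
Dir NE: first cell '.' (not opp) -> no flip
Dir W: opp run (2,4) capped by B -> flip
Dir E: first cell '.' (not opp) -> no flip
Dir SW: first cell 'B' (not opp) -> no flip
Dir S: first cell 'B' (not opp) -> no flip
Dir SE: first cell '.' (not opp) -> no flip
All flips: (2,4)

Answer: ........
........
.W.BBB..
..WBBB..
..WWW...
....W...
....W...
........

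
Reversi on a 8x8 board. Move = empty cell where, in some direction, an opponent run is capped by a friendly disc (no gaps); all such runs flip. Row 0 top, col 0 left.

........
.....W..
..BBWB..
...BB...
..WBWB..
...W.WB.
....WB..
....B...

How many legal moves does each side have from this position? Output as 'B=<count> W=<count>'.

-- B to move --
(0,4): no bracket -> illegal
(0,5): flips 1 -> legal
(0,6): flips 2 -> legal
(1,3): no bracket -> illegal
(1,4): flips 1 -> legal
(1,6): no bracket -> illegal
(2,6): no bracket -> illegal
(3,1): no bracket -> illegal
(3,2): no bracket -> illegal
(3,5): no bracket -> illegal
(4,1): flips 1 -> legal
(4,6): no bracket -> illegal
(5,1): flips 1 -> legal
(5,2): no bracket -> illegal
(5,4): flips 3 -> legal
(6,2): no bracket -> illegal
(6,3): flips 2 -> legal
(6,6): flips 2 -> legal
(7,3): no bracket -> illegal
(7,5): no bracket -> illegal
B mobility = 8
-- W to move --
(1,1): flips 2 -> legal
(1,2): no bracket -> illegal
(1,3): flips 3 -> legal
(1,4): no bracket -> illegal
(1,6): no bracket -> illegal
(2,1): flips 2 -> legal
(2,6): flips 1 -> legal
(3,1): no bracket -> illegal
(3,2): no bracket -> illegal
(3,5): flips 2 -> legal
(3,6): no bracket -> illegal
(4,6): flips 1 -> legal
(4,7): no bracket -> illegal
(5,2): no bracket -> illegal
(5,4): no bracket -> illegal
(5,7): flips 1 -> legal
(6,3): no bracket -> illegal
(6,6): flips 1 -> legal
(6,7): no bracket -> illegal
(7,3): no bracket -> illegal
(7,5): flips 1 -> legal
(7,6): no bracket -> illegal
W mobility = 9

Answer: B=8 W=9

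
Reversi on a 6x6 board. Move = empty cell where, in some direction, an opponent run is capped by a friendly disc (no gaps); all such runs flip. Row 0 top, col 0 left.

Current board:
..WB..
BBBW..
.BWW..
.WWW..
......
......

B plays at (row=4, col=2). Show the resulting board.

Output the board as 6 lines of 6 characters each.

Place B at (4,2); scan 8 dirs for brackets.
Dir NW: opp run (3,1), next='.' -> no flip
Dir N: opp run (3,2) (2,2) capped by B -> flip
Dir NE: opp run (3,3), next='.' -> no flip
Dir W: first cell '.' (not opp) -> no flip
Dir E: first cell '.' (not opp) -> no flip
Dir SW: first cell '.' (not opp) -> no flip
Dir S: first cell '.' (not opp) -> no flip
Dir SE: first cell '.' (not opp) -> no flip
All flips: (2,2) (3,2)

Answer: ..WB..
BBBW..
.BBW..
.WBW..
..B...
......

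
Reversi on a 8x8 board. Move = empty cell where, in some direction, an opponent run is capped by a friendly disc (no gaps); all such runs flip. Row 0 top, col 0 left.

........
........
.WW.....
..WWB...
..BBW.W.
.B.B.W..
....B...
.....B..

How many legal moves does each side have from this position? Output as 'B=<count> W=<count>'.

Answer: B=9 W=9

Derivation:
-- B to move --
(1,0): flips 2 -> legal
(1,1): no bracket -> illegal
(1,2): flips 2 -> legal
(1,3): no bracket -> illegal
(2,0): no bracket -> illegal
(2,3): flips 1 -> legal
(2,4): flips 1 -> legal
(3,0): no bracket -> illegal
(3,1): flips 2 -> legal
(3,5): flips 1 -> legal
(3,6): no bracket -> illegal
(3,7): flips 2 -> legal
(4,1): no bracket -> illegal
(4,5): flips 1 -> legal
(4,7): no bracket -> illegal
(5,4): flips 1 -> legal
(5,6): no bracket -> illegal
(5,7): no bracket -> illegal
(6,5): no bracket -> illegal
(6,6): no bracket -> illegal
B mobility = 9
-- W to move --
(2,3): no bracket -> illegal
(2,4): flips 1 -> legal
(2,5): no bracket -> illegal
(3,1): no bracket -> illegal
(3,5): flips 1 -> legal
(4,0): no bracket -> illegal
(4,1): flips 2 -> legal
(4,5): no bracket -> illegal
(5,0): no bracket -> illegal
(5,2): flips 1 -> legal
(5,4): flips 1 -> legal
(6,0): flips 2 -> legal
(6,1): no bracket -> illegal
(6,2): flips 1 -> legal
(6,3): flips 2 -> legal
(6,5): no bracket -> illegal
(6,6): no bracket -> illegal
(7,3): flips 1 -> legal
(7,4): no bracket -> illegal
(7,6): no bracket -> illegal
W mobility = 9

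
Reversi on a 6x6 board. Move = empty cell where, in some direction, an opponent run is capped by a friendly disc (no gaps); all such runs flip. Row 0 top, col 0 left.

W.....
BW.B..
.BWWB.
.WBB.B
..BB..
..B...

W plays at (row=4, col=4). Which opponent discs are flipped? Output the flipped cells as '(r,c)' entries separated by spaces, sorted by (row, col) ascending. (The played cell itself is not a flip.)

Dir NW: opp run (3,3) capped by W -> flip
Dir N: first cell '.' (not opp) -> no flip
Dir NE: opp run (3,5), next=edge -> no flip
Dir W: opp run (4,3) (4,2), next='.' -> no flip
Dir E: first cell '.' (not opp) -> no flip
Dir SW: first cell '.' (not opp) -> no flip
Dir S: first cell '.' (not opp) -> no flip
Dir SE: first cell '.' (not opp) -> no flip

Answer: (3,3)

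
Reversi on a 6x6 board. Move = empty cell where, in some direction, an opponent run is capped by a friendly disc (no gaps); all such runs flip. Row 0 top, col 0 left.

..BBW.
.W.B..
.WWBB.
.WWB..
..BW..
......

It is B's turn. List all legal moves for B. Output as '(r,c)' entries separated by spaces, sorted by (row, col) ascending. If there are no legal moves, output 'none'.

Answer: (0,0) (0,5) (1,2) (2,0) (3,0) (4,0) (4,1) (4,4) (5,3)

Derivation:
(0,0): flips 2 -> legal
(0,1): no bracket -> illegal
(0,5): flips 1 -> legal
(1,0): no bracket -> illegal
(1,2): flips 2 -> legal
(1,4): no bracket -> illegal
(1,5): no bracket -> illegal
(2,0): flips 4 -> legal
(3,0): flips 2 -> legal
(3,4): no bracket -> illegal
(4,0): flips 2 -> legal
(4,1): flips 1 -> legal
(4,4): flips 1 -> legal
(5,2): no bracket -> illegal
(5,3): flips 1 -> legal
(5,4): no bracket -> illegal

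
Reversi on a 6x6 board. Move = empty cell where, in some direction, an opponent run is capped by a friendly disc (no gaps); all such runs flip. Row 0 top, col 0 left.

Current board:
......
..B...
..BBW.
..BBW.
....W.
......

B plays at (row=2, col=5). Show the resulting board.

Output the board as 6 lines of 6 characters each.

Place B at (2,5); scan 8 dirs for brackets.
Dir NW: first cell '.' (not opp) -> no flip
Dir N: first cell '.' (not opp) -> no flip
Dir NE: edge -> no flip
Dir W: opp run (2,4) capped by B -> flip
Dir E: edge -> no flip
Dir SW: opp run (3,4), next='.' -> no flip
Dir S: first cell '.' (not opp) -> no flip
Dir SE: edge -> no flip
All flips: (2,4)

Answer: ......
..B...
..BBBB
..BBW.
....W.
......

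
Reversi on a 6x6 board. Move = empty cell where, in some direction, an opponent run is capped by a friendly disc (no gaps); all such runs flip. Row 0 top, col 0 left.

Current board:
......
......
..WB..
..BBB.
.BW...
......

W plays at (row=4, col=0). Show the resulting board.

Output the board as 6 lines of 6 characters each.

Answer: ......
......
..WB..
..BBB.
WWW...
......

Derivation:
Place W at (4,0); scan 8 dirs for brackets.
Dir NW: edge -> no flip
Dir N: first cell '.' (not opp) -> no flip
Dir NE: first cell '.' (not opp) -> no flip
Dir W: edge -> no flip
Dir E: opp run (4,1) capped by W -> flip
Dir SW: edge -> no flip
Dir S: first cell '.' (not opp) -> no flip
Dir SE: first cell '.' (not opp) -> no flip
All flips: (4,1)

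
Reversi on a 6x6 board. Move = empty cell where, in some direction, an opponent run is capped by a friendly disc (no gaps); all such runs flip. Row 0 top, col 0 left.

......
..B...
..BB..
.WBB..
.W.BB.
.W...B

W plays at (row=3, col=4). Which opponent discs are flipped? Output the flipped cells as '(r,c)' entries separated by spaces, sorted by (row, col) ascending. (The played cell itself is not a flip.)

Answer: (3,2) (3,3)

Derivation:
Dir NW: opp run (2,3) (1,2), next='.' -> no flip
Dir N: first cell '.' (not opp) -> no flip
Dir NE: first cell '.' (not opp) -> no flip
Dir W: opp run (3,3) (3,2) capped by W -> flip
Dir E: first cell '.' (not opp) -> no flip
Dir SW: opp run (4,3), next='.' -> no flip
Dir S: opp run (4,4), next='.' -> no flip
Dir SE: first cell '.' (not opp) -> no flip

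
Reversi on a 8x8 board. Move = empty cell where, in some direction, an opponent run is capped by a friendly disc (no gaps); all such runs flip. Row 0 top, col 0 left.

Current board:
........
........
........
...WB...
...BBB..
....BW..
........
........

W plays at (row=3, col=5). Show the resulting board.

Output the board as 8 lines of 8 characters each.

Answer: ........
........
........
...WWW..
...BBW..
....BW..
........
........

Derivation:
Place W at (3,5); scan 8 dirs for brackets.
Dir NW: first cell '.' (not opp) -> no flip
Dir N: first cell '.' (not opp) -> no flip
Dir NE: first cell '.' (not opp) -> no flip
Dir W: opp run (3,4) capped by W -> flip
Dir E: first cell '.' (not opp) -> no flip
Dir SW: opp run (4,4), next='.' -> no flip
Dir S: opp run (4,5) capped by W -> flip
Dir SE: first cell '.' (not opp) -> no flip
All flips: (3,4) (4,5)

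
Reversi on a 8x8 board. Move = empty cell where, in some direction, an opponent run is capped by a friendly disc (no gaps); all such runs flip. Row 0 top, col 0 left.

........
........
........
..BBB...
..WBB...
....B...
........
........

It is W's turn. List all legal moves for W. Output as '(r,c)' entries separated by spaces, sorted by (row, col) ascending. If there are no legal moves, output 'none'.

(2,1): no bracket -> illegal
(2,2): flips 1 -> legal
(2,3): no bracket -> illegal
(2,4): flips 1 -> legal
(2,5): no bracket -> illegal
(3,1): no bracket -> illegal
(3,5): no bracket -> illegal
(4,1): no bracket -> illegal
(4,5): flips 2 -> legal
(5,2): no bracket -> illegal
(5,3): no bracket -> illegal
(5,5): no bracket -> illegal
(6,3): no bracket -> illegal
(6,4): no bracket -> illegal
(6,5): no bracket -> illegal

Answer: (2,2) (2,4) (4,5)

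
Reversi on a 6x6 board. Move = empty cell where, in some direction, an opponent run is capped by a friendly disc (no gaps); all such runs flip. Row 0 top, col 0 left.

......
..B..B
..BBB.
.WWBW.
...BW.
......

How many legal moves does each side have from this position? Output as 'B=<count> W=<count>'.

-- B to move --
(2,0): no bracket -> illegal
(2,1): flips 1 -> legal
(2,5): flips 1 -> legal
(3,0): flips 2 -> legal
(3,5): flips 1 -> legal
(4,0): flips 1 -> legal
(4,1): flips 1 -> legal
(4,2): flips 1 -> legal
(4,5): flips 2 -> legal
(5,3): no bracket -> illegal
(5,4): flips 2 -> legal
(5,5): flips 1 -> legal
B mobility = 10
-- W to move --
(0,1): flips 2 -> legal
(0,2): flips 2 -> legal
(0,3): no bracket -> illegal
(0,4): no bracket -> illegal
(0,5): no bracket -> illegal
(1,1): flips 2 -> legal
(1,3): flips 1 -> legal
(1,4): flips 2 -> legal
(2,1): no bracket -> illegal
(2,5): no bracket -> illegal
(3,5): no bracket -> illegal
(4,2): flips 1 -> legal
(5,2): flips 1 -> legal
(5,3): no bracket -> illegal
(5,4): flips 1 -> legal
W mobility = 8

Answer: B=10 W=8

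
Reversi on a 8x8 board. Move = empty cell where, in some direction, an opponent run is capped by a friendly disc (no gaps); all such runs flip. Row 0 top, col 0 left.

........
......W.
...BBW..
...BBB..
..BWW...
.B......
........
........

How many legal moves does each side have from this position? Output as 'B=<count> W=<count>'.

-- B to move --
(0,5): no bracket -> illegal
(0,6): no bracket -> illegal
(0,7): flips 2 -> legal
(1,4): no bracket -> illegal
(1,5): flips 1 -> legal
(1,7): no bracket -> illegal
(2,6): flips 1 -> legal
(2,7): no bracket -> illegal
(3,2): no bracket -> illegal
(3,6): no bracket -> illegal
(4,5): flips 2 -> legal
(5,2): flips 1 -> legal
(5,3): flips 2 -> legal
(5,4): flips 1 -> legal
(5,5): flips 1 -> legal
B mobility = 8
-- W to move --
(1,2): no bracket -> illegal
(1,3): flips 2 -> legal
(1,4): flips 2 -> legal
(1,5): no bracket -> illegal
(2,2): flips 3 -> legal
(2,6): flips 1 -> legal
(3,1): no bracket -> illegal
(3,2): no bracket -> illegal
(3,6): no bracket -> illegal
(4,0): no bracket -> illegal
(4,1): flips 1 -> legal
(4,5): flips 1 -> legal
(4,6): no bracket -> illegal
(5,0): no bracket -> illegal
(5,2): no bracket -> illegal
(5,3): no bracket -> illegal
(6,0): no bracket -> illegal
(6,1): no bracket -> illegal
(6,2): no bracket -> illegal
W mobility = 6

Answer: B=8 W=6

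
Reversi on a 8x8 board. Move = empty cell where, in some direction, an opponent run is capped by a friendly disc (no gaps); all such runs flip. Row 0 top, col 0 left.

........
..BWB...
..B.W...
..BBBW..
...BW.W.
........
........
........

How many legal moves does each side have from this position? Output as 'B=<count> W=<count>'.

-- B to move --
(0,2): no bracket -> illegal
(0,3): no bracket -> illegal
(0,4): flips 1 -> legal
(1,5): flips 1 -> legal
(2,3): no bracket -> illegal
(2,5): no bracket -> illegal
(2,6): no bracket -> illegal
(3,6): flips 1 -> legal
(3,7): no bracket -> illegal
(4,5): flips 1 -> legal
(4,7): no bracket -> illegal
(5,3): no bracket -> illegal
(5,4): flips 1 -> legal
(5,5): flips 1 -> legal
(5,6): no bracket -> illegal
(5,7): no bracket -> illegal
B mobility = 6
-- W to move --
(0,1): no bracket -> illegal
(0,2): no bracket -> illegal
(0,3): no bracket -> illegal
(0,4): flips 1 -> legal
(0,5): no bracket -> illegal
(1,1): flips 3 -> legal
(1,5): flips 1 -> legal
(2,1): no bracket -> illegal
(2,3): no bracket -> illegal
(2,5): no bracket -> illegal
(3,1): flips 4 -> legal
(4,1): no bracket -> illegal
(4,2): flips 2 -> legal
(4,5): no bracket -> illegal
(5,2): no bracket -> illegal
(5,3): no bracket -> illegal
(5,4): no bracket -> illegal
W mobility = 5

Answer: B=6 W=5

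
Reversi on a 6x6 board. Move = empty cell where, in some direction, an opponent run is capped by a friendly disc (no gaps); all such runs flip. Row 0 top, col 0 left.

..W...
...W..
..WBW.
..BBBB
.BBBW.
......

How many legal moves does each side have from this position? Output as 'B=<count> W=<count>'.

Answer: B=11 W=4

Derivation:
-- B to move --
(0,1): no bracket -> illegal
(0,3): flips 1 -> legal
(0,4): no bracket -> illegal
(1,1): flips 1 -> legal
(1,2): flips 1 -> legal
(1,4): flips 1 -> legal
(1,5): flips 1 -> legal
(2,1): flips 1 -> legal
(2,5): flips 1 -> legal
(3,1): no bracket -> illegal
(4,5): flips 1 -> legal
(5,3): flips 1 -> legal
(5,4): flips 1 -> legal
(5,5): flips 1 -> legal
B mobility = 11
-- W to move --
(1,2): no bracket -> illegal
(1,4): no bracket -> illegal
(2,1): no bracket -> illegal
(2,5): no bracket -> illegal
(3,0): no bracket -> illegal
(3,1): no bracket -> illegal
(4,0): flips 3 -> legal
(4,5): no bracket -> illegal
(5,0): no bracket -> illegal
(5,1): flips 2 -> legal
(5,2): flips 2 -> legal
(5,3): flips 3 -> legal
(5,4): no bracket -> illegal
W mobility = 4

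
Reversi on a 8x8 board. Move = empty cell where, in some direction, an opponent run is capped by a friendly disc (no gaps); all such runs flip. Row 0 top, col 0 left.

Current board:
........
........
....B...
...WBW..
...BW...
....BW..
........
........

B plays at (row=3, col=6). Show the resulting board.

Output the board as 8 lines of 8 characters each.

Place B at (3,6); scan 8 dirs for brackets.
Dir NW: first cell '.' (not opp) -> no flip
Dir N: first cell '.' (not opp) -> no flip
Dir NE: first cell '.' (not opp) -> no flip
Dir W: opp run (3,5) capped by B -> flip
Dir E: first cell '.' (not opp) -> no flip
Dir SW: first cell '.' (not opp) -> no flip
Dir S: first cell '.' (not opp) -> no flip
Dir SE: first cell '.' (not opp) -> no flip
All flips: (3,5)

Answer: ........
........
....B...
...WBBB.
...BW...
....BW..
........
........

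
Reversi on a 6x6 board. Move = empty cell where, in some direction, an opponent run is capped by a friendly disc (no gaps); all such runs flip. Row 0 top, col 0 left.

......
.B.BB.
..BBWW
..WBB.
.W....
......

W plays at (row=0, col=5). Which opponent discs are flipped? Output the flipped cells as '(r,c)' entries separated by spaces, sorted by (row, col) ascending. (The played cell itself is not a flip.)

Answer: (1,4) (2,3)

Derivation:
Dir NW: edge -> no flip
Dir N: edge -> no flip
Dir NE: edge -> no flip
Dir W: first cell '.' (not opp) -> no flip
Dir E: edge -> no flip
Dir SW: opp run (1,4) (2,3) capped by W -> flip
Dir S: first cell '.' (not opp) -> no flip
Dir SE: edge -> no flip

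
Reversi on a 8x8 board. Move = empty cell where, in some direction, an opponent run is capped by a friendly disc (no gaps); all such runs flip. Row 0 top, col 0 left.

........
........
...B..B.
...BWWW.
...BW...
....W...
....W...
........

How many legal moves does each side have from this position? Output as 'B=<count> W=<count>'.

-- B to move --
(2,4): no bracket -> illegal
(2,5): flips 1 -> legal
(2,7): no bracket -> illegal
(3,7): flips 3 -> legal
(4,5): flips 2 -> legal
(4,6): flips 1 -> legal
(4,7): no bracket -> illegal
(5,3): flips 2 -> legal
(5,5): flips 1 -> legal
(6,3): no bracket -> illegal
(6,5): flips 1 -> legal
(7,3): no bracket -> illegal
(7,4): no bracket -> illegal
(7,5): no bracket -> illegal
B mobility = 7
-- W to move --
(1,2): flips 1 -> legal
(1,3): no bracket -> illegal
(1,4): no bracket -> illegal
(1,5): no bracket -> illegal
(1,6): flips 1 -> legal
(1,7): flips 1 -> legal
(2,2): flips 1 -> legal
(2,4): no bracket -> illegal
(2,5): no bracket -> illegal
(2,7): no bracket -> illegal
(3,2): flips 2 -> legal
(3,7): no bracket -> illegal
(4,2): flips 1 -> legal
(5,2): flips 1 -> legal
(5,3): no bracket -> illegal
W mobility = 7

Answer: B=7 W=7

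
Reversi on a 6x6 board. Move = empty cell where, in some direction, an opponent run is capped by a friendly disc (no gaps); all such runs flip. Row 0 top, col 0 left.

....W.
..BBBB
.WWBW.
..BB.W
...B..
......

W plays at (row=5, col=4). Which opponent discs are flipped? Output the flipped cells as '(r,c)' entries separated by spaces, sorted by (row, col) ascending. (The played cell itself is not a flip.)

Dir NW: opp run (4,3) (3,2) capped by W -> flip
Dir N: first cell '.' (not opp) -> no flip
Dir NE: first cell '.' (not opp) -> no flip
Dir W: first cell '.' (not opp) -> no flip
Dir E: first cell '.' (not opp) -> no flip
Dir SW: edge -> no flip
Dir S: edge -> no flip
Dir SE: edge -> no flip

Answer: (3,2) (4,3)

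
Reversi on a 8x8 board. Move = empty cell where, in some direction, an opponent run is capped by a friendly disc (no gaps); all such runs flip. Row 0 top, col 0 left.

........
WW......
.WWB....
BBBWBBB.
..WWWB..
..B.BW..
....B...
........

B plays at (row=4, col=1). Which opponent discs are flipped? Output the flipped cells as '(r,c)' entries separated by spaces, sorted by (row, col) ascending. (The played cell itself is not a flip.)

Dir NW: first cell 'B' (not opp) -> no flip
Dir N: first cell 'B' (not opp) -> no flip
Dir NE: first cell 'B' (not opp) -> no flip
Dir W: first cell '.' (not opp) -> no flip
Dir E: opp run (4,2) (4,3) (4,4) capped by B -> flip
Dir SW: first cell '.' (not opp) -> no flip
Dir S: first cell '.' (not opp) -> no flip
Dir SE: first cell 'B' (not opp) -> no flip

Answer: (4,2) (4,3) (4,4)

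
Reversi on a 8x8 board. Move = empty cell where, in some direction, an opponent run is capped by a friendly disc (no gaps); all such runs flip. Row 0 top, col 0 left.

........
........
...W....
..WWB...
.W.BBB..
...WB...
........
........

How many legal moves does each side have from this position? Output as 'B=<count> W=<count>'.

Answer: B=8 W=4

Derivation:
-- B to move --
(1,2): flips 1 -> legal
(1,3): flips 2 -> legal
(1,4): no bracket -> illegal
(2,1): flips 1 -> legal
(2,2): flips 1 -> legal
(2,4): no bracket -> illegal
(3,0): no bracket -> illegal
(3,1): flips 2 -> legal
(4,0): no bracket -> illegal
(4,2): no bracket -> illegal
(5,0): no bracket -> illegal
(5,1): no bracket -> illegal
(5,2): flips 1 -> legal
(6,2): flips 1 -> legal
(6,3): flips 1 -> legal
(6,4): no bracket -> illegal
B mobility = 8
-- W to move --
(2,4): no bracket -> illegal
(2,5): no bracket -> illegal
(3,5): flips 2 -> legal
(3,6): no bracket -> illegal
(4,2): no bracket -> illegal
(4,6): no bracket -> illegal
(5,2): no bracket -> illegal
(5,5): flips 2 -> legal
(5,6): flips 2 -> legal
(6,3): no bracket -> illegal
(6,4): no bracket -> illegal
(6,5): flips 2 -> legal
W mobility = 4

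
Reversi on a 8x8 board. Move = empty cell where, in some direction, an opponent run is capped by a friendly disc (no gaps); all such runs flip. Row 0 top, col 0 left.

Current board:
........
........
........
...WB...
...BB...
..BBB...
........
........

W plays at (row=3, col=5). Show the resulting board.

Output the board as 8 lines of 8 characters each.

Place W at (3,5); scan 8 dirs for brackets.
Dir NW: first cell '.' (not opp) -> no flip
Dir N: first cell '.' (not opp) -> no flip
Dir NE: first cell '.' (not opp) -> no flip
Dir W: opp run (3,4) capped by W -> flip
Dir E: first cell '.' (not opp) -> no flip
Dir SW: opp run (4,4) (5,3), next='.' -> no flip
Dir S: first cell '.' (not opp) -> no flip
Dir SE: first cell '.' (not opp) -> no flip
All flips: (3,4)

Answer: ........
........
........
...WWW..
...BB...
..BBB...
........
........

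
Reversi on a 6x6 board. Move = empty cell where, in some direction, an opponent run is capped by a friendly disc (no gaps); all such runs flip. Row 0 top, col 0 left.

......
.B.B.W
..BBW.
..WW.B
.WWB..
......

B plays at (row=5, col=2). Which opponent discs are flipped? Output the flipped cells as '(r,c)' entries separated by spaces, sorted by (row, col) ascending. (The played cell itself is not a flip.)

Answer: (3,2) (4,2)

Derivation:
Dir NW: opp run (4,1), next='.' -> no flip
Dir N: opp run (4,2) (3,2) capped by B -> flip
Dir NE: first cell 'B' (not opp) -> no flip
Dir W: first cell '.' (not opp) -> no flip
Dir E: first cell '.' (not opp) -> no flip
Dir SW: edge -> no flip
Dir S: edge -> no flip
Dir SE: edge -> no flip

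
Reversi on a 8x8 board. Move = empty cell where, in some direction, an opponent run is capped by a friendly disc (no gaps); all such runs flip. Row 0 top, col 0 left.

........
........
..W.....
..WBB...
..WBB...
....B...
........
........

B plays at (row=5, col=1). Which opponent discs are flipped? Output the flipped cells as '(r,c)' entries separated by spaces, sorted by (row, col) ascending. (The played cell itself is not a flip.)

Answer: (4,2)

Derivation:
Dir NW: first cell '.' (not opp) -> no flip
Dir N: first cell '.' (not opp) -> no flip
Dir NE: opp run (4,2) capped by B -> flip
Dir W: first cell '.' (not opp) -> no flip
Dir E: first cell '.' (not opp) -> no flip
Dir SW: first cell '.' (not opp) -> no flip
Dir S: first cell '.' (not opp) -> no flip
Dir SE: first cell '.' (not opp) -> no flip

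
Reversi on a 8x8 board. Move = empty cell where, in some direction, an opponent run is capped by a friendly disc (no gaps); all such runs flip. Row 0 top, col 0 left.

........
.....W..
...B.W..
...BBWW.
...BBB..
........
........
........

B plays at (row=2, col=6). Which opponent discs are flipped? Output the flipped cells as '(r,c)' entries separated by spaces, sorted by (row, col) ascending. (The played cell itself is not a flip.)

Dir NW: opp run (1,5), next='.' -> no flip
Dir N: first cell '.' (not opp) -> no flip
Dir NE: first cell '.' (not opp) -> no flip
Dir W: opp run (2,5), next='.' -> no flip
Dir E: first cell '.' (not opp) -> no flip
Dir SW: opp run (3,5) capped by B -> flip
Dir S: opp run (3,6), next='.' -> no flip
Dir SE: first cell '.' (not opp) -> no flip

Answer: (3,5)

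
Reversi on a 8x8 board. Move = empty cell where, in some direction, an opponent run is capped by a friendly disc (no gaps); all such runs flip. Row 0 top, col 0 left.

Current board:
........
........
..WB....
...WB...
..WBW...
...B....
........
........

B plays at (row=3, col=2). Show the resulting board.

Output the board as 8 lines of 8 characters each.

Answer: ........
........
..WB....
..BBB...
..WBW...
...B....
........
........

Derivation:
Place B at (3,2); scan 8 dirs for brackets.
Dir NW: first cell '.' (not opp) -> no flip
Dir N: opp run (2,2), next='.' -> no flip
Dir NE: first cell 'B' (not opp) -> no flip
Dir W: first cell '.' (not opp) -> no flip
Dir E: opp run (3,3) capped by B -> flip
Dir SW: first cell '.' (not opp) -> no flip
Dir S: opp run (4,2), next='.' -> no flip
Dir SE: first cell 'B' (not opp) -> no flip
All flips: (3,3)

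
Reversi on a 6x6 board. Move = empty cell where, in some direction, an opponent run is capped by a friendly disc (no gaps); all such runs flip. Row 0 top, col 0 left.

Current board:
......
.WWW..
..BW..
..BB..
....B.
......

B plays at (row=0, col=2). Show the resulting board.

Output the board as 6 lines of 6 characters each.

Answer: ..B...
.WBW..
..BW..
..BB..
....B.
......

Derivation:
Place B at (0,2); scan 8 dirs for brackets.
Dir NW: edge -> no flip
Dir N: edge -> no flip
Dir NE: edge -> no flip
Dir W: first cell '.' (not opp) -> no flip
Dir E: first cell '.' (not opp) -> no flip
Dir SW: opp run (1,1), next='.' -> no flip
Dir S: opp run (1,2) capped by B -> flip
Dir SE: opp run (1,3), next='.' -> no flip
All flips: (1,2)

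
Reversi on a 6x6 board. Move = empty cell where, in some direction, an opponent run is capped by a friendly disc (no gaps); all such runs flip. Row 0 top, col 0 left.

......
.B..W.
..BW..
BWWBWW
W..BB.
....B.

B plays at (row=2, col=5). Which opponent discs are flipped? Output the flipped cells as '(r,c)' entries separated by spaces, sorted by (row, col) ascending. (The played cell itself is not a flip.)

Answer: (3,4)

Derivation:
Dir NW: opp run (1,4), next='.' -> no flip
Dir N: first cell '.' (not opp) -> no flip
Dir NE: edge -> no flip
Dir W: first cell '.' (not opp) -> no flip
Dir E: edge -> no flip
Dir SW: opp run (3,4) capped by B -> flip
Dir S: opp run (3,5), next='.' -> no flip
Dir SE: edge -> no flip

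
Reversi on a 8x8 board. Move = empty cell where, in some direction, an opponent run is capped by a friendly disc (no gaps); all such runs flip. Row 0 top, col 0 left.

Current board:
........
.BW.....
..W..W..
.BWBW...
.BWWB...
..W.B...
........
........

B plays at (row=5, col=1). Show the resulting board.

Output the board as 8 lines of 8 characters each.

Answer: ........
.BW.....
..W..W..
.BWBW...
.BBWB...
.BW.B...
........
........

Derivation:
Place B at (5,1); scan 8 dirs for brackets.
Dir NW: first cell '.' (not opp) -> no flip
Dir N: first cell 'B' (not opp) -> no flip
Dir NE: opp run (4,2) capped by B -> flip
Dir W: first cell '.' (not opp) -> no flip
Dir E: opp run (5,2), next='.' -> no flip
Dir SW: first cell '.' (not opp) -> no flip
Dir S: first cell '.' (not opp) -> no flip
Dir SE: first cell '.' (not opp) -> no flip
All flips: (4,2)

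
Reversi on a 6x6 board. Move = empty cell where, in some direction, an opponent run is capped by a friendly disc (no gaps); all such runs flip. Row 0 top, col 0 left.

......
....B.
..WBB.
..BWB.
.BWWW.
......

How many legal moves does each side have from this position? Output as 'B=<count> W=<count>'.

Answer: B=7 W=8

Derivation:
-- B to move --
(1,1): no bracket -> illegal
(1,2): flips 1 -> legal
(1,3): no bracket -> illegal
(2,1): flips 1 -> legal
(3,1): no bracket -> illegal
(3,5): no bracket -> illegal
(4,5): flips 3 -> legal
(5,1): flips 2 -> legal
(5,2): flips 2 -> legal
(5,3): flips 2 -> legal
(5,4): flips 2 -> legal
(5,5): no bracket -> illegal
B mobility = 7
-- W to move --
(0,3): no bracket -> illegal
(0,4): flips 3 -> legal
(0,5): no bracket -> illegal
(1,2): no bracket -> illegal
(1,3): flips 1 -> legal
(1,5): flips 1 -> legal
(2,1): flips 1 -> legal
(2,5): flips 3 -> legal
(3,0): no bracket -> illegal
(3,1): flips 1 -> legal
(3,5): flips 1 -> legal
(4,0): flips 1 -> legal
(4,5): no bracket -> illegal
(5,0): no bracket -> illegal
(5,1): no bracket -> illegal
(5,2): no bracket -> illegal
W mobility = 8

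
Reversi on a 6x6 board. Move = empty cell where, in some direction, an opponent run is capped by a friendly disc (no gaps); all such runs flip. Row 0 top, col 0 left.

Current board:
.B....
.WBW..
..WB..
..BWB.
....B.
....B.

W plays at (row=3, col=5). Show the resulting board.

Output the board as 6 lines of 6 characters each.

Answer: .B....
.WBW..
..WB..
..BWWW
....B.
....B.

Derivation:
Place W at (3,5); scan 8 dirs for brackets.
Dir NW: first cell '.' (not opp) -> no flip
Dir N: first cell '.' (not opp) -> no flip
Dir NE: edge -> no flip
Dir W: opp run (3,4) capped by W -> flip
Dir E: edge -> no flip
Dir SW: opp run (4,4), next='.' -> no flip
Dir S: first cell '.' (not opp) -> no flip
Dir SE: edge -> no flip
All flips: (3,4)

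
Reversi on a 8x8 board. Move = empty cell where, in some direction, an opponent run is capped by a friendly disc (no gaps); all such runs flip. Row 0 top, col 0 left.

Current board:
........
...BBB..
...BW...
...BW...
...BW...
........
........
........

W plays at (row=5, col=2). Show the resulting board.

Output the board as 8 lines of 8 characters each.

Place W at (5,2); scan 8 dirs for brackets.
Dir NW: first cell '.' (not opp) -> no flip
Dir N: first cell '.' (not opp) -> no flip
Dir NE: opp run (4,3) capped by W -> flip
Dir W: first cell '.' (not opp) -> no flip
Dir E: first cell '.' (not opp) -> no flip
Dir SW: first cell '.' (not opp) -> no flip
Dir S: first cell '.' (not opp) -> no flip
Dir SE: first cell '.' (not opp) -> no flip
All flips: (4,3)

Answer: ........
...BBB..
...BW...
...BW...
...WW...
..W.....
........
........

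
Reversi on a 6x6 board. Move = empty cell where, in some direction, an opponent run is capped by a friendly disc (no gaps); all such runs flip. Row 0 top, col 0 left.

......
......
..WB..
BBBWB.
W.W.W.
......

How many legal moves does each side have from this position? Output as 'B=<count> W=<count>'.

-- B to move --
(1,1): no bracket -> illegal
(1,2): flips 1 -> legal
(1,3): flips 1 -> legal
(2,1): flips 1 -> legal
(2,4): no bracket -> illegal
(3,5): no bracket -> illegal
(4,1): no bracket -> illegal
(4,3): flips 1 -> legal
(4,5): no bracket -> illegal
(5,0): flips 1 -> legal
(5,1): no bracket -> illegal
(5,2): flips 1 -> legal
(5,3): flips 1 -> legal
(5,4): flips 1 -> legal
(5,5): no bracket -> illegal
B mobility = 8
-- W to move --
(1,2): no bracket -> illegal
(1,3): flips 1 -> legal
(1,4): no bracket -> illegal
(2,0): flips 2 -> legal
(2,1): no bracket -> illegal
(2,4): flips 2 -> legal
(2,5): no bracket -> illegal
(3,5): flips 1 -> legal
(4,1): no bracket -> illegal
(4,3): no bracket -> illegal
(4,5): no bracket -> illegal
W mobility = 4

Answer: B=8 W=4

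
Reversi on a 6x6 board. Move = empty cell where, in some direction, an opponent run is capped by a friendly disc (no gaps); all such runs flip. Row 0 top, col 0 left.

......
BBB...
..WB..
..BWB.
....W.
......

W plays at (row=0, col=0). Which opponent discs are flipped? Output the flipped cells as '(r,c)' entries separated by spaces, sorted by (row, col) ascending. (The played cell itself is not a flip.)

Answer: (1,1)

Derivation:
Dir NW: edge -> no flip
Dir N: edge -> no flip
Dir NE: edge -> no flip
Dir W: edge -> no flip
Dir E: first cell '.' (not opp) -> no flip
Dir SW: edge -> no flip
Dir S: opp run (1,0), next='.' -> no flip
Dir SE: opp run (1,1) capped by W -> flip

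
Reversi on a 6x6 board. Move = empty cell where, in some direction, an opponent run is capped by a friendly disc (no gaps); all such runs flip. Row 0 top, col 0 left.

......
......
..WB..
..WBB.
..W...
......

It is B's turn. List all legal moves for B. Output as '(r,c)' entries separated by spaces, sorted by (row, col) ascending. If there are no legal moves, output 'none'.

(1,1): flips 1 -> legal
(1,2): no bracket -> illegal
(1,3): no bracket -> illegal
(2,1): flips 1 -> legal
(3,1): flips 1 -> legal
(4,1): flips 1 -> legal
(4,3): no bracket -> illegal
(5,1): flips 1 -> legal
(5,2): no bracket -> illegal
(5,3): no bracket -> illegal

Answer: (1,1) (2,1) (3,1) (4,1) (5,1)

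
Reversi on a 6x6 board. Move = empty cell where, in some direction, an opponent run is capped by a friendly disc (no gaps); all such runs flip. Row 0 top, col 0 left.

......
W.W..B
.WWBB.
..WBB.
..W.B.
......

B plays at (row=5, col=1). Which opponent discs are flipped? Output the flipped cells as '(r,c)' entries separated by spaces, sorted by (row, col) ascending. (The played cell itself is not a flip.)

Dir NW: first cell '.' (not opp) -> no flip
Dir N: first cell '.' (not opp) -> no flip
Dir NE: opp run (4,2) capped by B -> flip
Dir W: first cell '.' (not opp) -> no flip
Dir E: first cell '.' (not opp) -> no flip
Dir SW: edge -> no flip
Dir S: edge -> no flip
Dir SE: edge -> no flip

Answer: (4,2)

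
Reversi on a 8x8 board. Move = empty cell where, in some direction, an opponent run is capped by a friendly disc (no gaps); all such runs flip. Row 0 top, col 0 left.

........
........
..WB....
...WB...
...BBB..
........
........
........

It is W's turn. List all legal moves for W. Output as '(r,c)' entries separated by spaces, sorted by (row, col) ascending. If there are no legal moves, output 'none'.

(1,2): no bracket -> illegal
(1,3): flips 1 -> legal
(1,4): no bracket -> illegal
(2,4): flips 1 -> legal
(2,5): no bracket -> illegal
(3,2): no bracket -> illegal
(3,5): flips 1 -> legal
(3,6): no bracket -> illegal
(4,2): no bracket -> illegal
(4,6): no bracket -> illegal
(5,2): no bracket -> illegal
(5,3): flips 1 -> legal
(5,4): no bracket -> illegal
(5,5): flips 1 -> legal
(5,6): no bracket -> illegal

Answer: (1,3) (2,4) (3,5) (5,3) (5,5)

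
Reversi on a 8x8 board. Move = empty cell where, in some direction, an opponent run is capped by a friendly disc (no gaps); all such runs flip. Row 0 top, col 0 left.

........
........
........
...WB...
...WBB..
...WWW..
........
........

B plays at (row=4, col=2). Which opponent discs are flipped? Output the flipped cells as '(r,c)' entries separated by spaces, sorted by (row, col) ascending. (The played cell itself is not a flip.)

Dir NW: first cell '.' (not opp) -> no flip
Dir N: first cell '.' (not opp) -> no flip
Dir NE: opp run (3,3), next='.' -> no flip
Dir W: first cell '.' (not opp) -> no flip
Dir E: opp run (4,3) capped by B -> flip
Dir SW: first cell '.' (not opp) -> no flip
Dir S: first cell '.' (not opp) -> no flip
Dir SE: opp run (5,3), next='.' -> no flip

Answer: (4,3)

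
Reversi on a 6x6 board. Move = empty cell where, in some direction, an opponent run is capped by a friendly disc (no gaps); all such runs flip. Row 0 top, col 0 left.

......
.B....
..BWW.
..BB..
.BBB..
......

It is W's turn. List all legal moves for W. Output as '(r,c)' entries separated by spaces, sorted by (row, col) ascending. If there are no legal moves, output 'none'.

(0,0): no bracket -> illegal
(0,1): no bracket -> illegal
(0,2): no bracket -> illegal
(1,0): no bracket -> illegal
(1,2): no bracket -> illegal
(1,3): no bracket -> illegal
(2,0): no bracket -> illegal
(2,1): flips 1 -> legal
(3,0): no bracket -> illegal
(3,1): no bracket -> illegal
(3,4): no bracket -> illegal
(4,0): no bracket -> illegal
(4,4): no bracket -> illegal
(5,0): flips 2 -> legal
(5,1): flips 2 -> legal
(5,2): no bracket -> illegal
(5,3): flips 2 -> legal
(5,4): no bracket -> illegal

Answer: (2,1) (5,0) (5,1) (5,3)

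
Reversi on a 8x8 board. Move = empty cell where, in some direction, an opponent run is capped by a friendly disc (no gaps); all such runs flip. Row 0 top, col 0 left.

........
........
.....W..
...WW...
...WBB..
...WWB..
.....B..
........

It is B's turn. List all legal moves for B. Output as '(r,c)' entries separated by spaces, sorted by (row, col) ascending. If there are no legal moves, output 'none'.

Answer: (2,2) (2,3) (2,4) (3,2) (4,2) (5,2) (6,2) (6,3) (6,4)

Derivation:
(1,4): no bracket -> illegal
(1,5): no bracket -> illegal
(1,6): no bracket -> illegal
(2,2): flips 1 -> legal
(2,3): flips 1 -> legal
(2,4): flips 1 -> legal
(2,6): no bracket -> illegal
(3,2): flips 2 -> legal
(3,5): no bracket -> illegal
(3,6): no bracket -> illegal
(4,2): flips 1 -> legal
(5,2): flips 2 -> legal
(6,2): flips 1 -> legal
(6,3): flips 1 -> legal
(6,4): flips 1 -> legal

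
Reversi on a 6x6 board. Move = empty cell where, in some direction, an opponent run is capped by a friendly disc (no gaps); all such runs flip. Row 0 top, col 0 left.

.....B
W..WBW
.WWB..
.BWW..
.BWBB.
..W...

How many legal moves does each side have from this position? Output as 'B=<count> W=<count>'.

Answer: B=8 W=11

Derivation:
-- B to move --
(0,0): no bracket -> illegal
(0,1): no bracket -> illegal
(0,2): no bracket -> illegal
(0,3): flips 1 -> legal
(0,4): flips 2 -> legal
(1,1): flips 3 -> legal
(1,2): flips 1 -> legal
(2,0): flips 2 -> legal
(2,4): no bracket -> illegal
(2,5): flips 1 -> legal
(3,0): no bracket -> illegal
(3,4): flips 2 -> legal
(5,1): no bracket -> illegal
(5,3): flips 1 -> legal
B mobility = 8
-- W to move --
(0,3): no bracket -> illegal
(0,4): no bracket -> illegal
(1,2): no bracket -> illegal
(2,0): flips 1 -> legal
(2,4): flips 1 -> legal
(2,5): no bracket -> illegal
(3,0): flips 2 -> legal
(3,4): flips 1 -> legal
(3,5): no bracket -> illegal
(4,0): flips 2 -> legal
(4,5): flips 2 -> legal
(5,0): flips 1 -> legal
(5,1): flips 2 -> legal
(5,3): flips 1 -> legal
(5,4): flips 1 -> legal
(5,5): flips 1 -> legal
W mobility = 11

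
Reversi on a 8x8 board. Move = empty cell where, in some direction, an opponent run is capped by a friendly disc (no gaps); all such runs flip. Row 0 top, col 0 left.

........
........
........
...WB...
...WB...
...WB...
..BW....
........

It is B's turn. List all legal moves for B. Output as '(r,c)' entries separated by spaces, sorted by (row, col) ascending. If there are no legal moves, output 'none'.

Answer: (2,2) (3,2) (4,2) (5,2) (6,4) (7,2)

Derivation:
(2,2): flips 1 -> legal
(2,3): no bracket -> illegal
(2,4): no bracket -> illegal
(3,2): flips 2 -> legal
(4,2): flips 1 -> legal
(5,2): flips 2 -> legal
(6,4): flips 1 -> legal
(7,2): flips 1 -> legal
(7,3): no bracket -> illegal
(7,4): no bracket -> illegal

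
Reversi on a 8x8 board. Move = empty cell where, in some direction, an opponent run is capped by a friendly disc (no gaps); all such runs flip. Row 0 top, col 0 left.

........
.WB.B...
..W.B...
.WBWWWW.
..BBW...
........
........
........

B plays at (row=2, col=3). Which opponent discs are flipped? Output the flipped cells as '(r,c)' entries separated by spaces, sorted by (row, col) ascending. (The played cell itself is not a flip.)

Dir NW: first cell 'B' (not opp) -> no flip
Dir N: first cell '.' (not opp) -> no flip
Dir NE: first cell 'B' (not opp) -> no flip
Dir W: opp run (2,2), next='.' -> no flip
Dir E: first cell 'B' (not opp) -> no flip
Dir SW: first cell 'B' (not opp) -> no flip
Dir S: opp run (3,3) capped by B -> flip
Dir SE: opp run (3,4), next='.' -> no flip

Answer: (3,3)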